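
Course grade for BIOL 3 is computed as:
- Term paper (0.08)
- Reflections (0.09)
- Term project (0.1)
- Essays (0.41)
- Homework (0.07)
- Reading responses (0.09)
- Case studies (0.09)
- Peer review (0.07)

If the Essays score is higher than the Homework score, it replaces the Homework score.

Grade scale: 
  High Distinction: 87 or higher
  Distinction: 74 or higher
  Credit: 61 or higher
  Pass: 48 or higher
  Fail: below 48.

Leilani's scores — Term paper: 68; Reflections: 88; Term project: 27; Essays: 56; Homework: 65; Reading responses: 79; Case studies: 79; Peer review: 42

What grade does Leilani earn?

Essays (56) ≤ Homework (65), so Homework stays at 65.
Weighted total:
  Term paper 68 × 0.08 = 5.44
  Reflections 88 × 0.09 = 7.92
  Term project 27 × 0.1 = 2.7
  Essays 56 × 0.41 = 22.96
  Homework 65 × 0.07 = 4.55
  Reading responses 79 × 0.09 = 7.11
  Case studies 79 × 0.09 = 7.11
  Peer review 42 × 0.07 = 2.94
Sum = 60.73
60.73 is ≥ 48 and < 61 → Pass

Pass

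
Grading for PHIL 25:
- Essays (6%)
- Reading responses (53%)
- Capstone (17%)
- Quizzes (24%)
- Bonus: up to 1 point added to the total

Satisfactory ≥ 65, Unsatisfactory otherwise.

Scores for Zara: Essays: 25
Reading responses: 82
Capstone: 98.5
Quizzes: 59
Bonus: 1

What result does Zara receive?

Weighted total:
  Essays 25 × 0.06 = 1.5
  Reading responses 82 × 0.53 = 43.46
  Capstone 98.5 × 0.17 = 16.745
  Quizzes 59 × 0.24 = 14.16
Sum = 75.865
Bonus: 75.865 + 1 = 76.865
76.865 ≥ 65 → Satisfactory

Satisfactory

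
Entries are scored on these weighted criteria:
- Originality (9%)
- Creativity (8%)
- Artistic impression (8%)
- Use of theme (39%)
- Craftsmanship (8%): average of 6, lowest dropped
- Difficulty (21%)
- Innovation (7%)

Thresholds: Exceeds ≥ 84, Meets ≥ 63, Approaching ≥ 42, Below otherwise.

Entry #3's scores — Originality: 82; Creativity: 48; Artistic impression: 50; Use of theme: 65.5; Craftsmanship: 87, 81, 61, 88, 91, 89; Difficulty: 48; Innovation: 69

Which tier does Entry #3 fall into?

Craftsmanship: drop 61 → average of remaining 5 = 436/5 = 87.2
Weighted total:
  Originality 82 × 0.09 = 7.38
  Creativity 48 × 0.08 = 3.84
  Artistic impression 50 × 0.08 = 4
  Use of theme 65.5 × 0.39 = 25.545
  Craftsmanship 87.2 × 0.08 = 6.976
  Difficulty 48 × 0.21 = 10.08
  Innovation 69 × 0.07 = 4.83
Sum = 62.651
62.651 is ≥ 42 and < 63 → Approaching

Approaching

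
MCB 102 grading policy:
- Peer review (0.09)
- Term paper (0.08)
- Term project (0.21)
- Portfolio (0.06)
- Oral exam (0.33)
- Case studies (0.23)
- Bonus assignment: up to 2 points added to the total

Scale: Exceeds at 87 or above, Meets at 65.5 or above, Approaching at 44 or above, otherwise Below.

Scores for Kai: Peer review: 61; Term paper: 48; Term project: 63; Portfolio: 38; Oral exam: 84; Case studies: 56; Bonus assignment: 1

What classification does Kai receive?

Meets

Weighted total:
  Peer review 61 × 0.09 = 5.49
  Term paper 48 × 0.08 = 3.84
  Term project 63 × 0.21 = 13.23
  Portfolio 38 × 0.06 = 2.28
  Oral exam 84 × 0.33 = 27.72
  Case studies 56 × 0.23 = 12.88
Sum = 65.44
Bonus assignment: 65.44 + 1 = 66.44
66.44 is ≥ 65.5 and < 87 → Meets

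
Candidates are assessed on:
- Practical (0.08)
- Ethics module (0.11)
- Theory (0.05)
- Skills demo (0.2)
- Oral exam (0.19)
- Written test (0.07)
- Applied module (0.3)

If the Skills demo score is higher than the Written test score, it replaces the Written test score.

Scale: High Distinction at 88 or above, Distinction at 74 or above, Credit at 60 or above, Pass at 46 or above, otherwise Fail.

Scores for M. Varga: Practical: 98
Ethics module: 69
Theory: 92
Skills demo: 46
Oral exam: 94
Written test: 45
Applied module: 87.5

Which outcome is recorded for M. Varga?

Distinction

Skills demo (46) > Written test (45), so Written test counts as 46.
Weighted total:
  Practical 98 × 0.08 = 7.84
  Ethics module 69 × 0.11 = 7.59
  Theory 92 × 0.05 = 4.6
  Skills demo 46 × 0.2 = 9.2
  Oral exam 94 × 0.19 = 17.86
  Written test 46 × 0.07 = 3.22
  Applied module 87.5 × 0.3 = 26.25
Sum = 76.56
76.56 is ≥ 74 and < 88 → Distinction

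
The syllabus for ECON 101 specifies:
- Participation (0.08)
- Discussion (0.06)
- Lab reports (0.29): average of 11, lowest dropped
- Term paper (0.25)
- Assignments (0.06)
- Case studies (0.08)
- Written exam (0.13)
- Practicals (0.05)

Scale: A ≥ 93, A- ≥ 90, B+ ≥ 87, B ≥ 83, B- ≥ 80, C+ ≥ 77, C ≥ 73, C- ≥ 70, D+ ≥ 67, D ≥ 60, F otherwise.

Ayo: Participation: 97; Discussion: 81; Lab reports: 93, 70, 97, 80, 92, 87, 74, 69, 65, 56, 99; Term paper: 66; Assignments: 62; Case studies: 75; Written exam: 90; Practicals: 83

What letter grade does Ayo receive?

Lab reports: drop 56 → average of remaining 10 = 826/10 = 82.6
Weighted total:
  Participation 97 × 0.08 = 7.76
  Discussion 81 × 0.06 = 4.86
  Lab reports 82.6 × 0.29 = 23.954
  Term paper 66 × 0.25 = 16.5
  Assignments 62 × 0.06 = 3.72
  Case studies 75 × 0.08 = 6
  Written exam 90 × 0.13 = 11.7
  Practicals 83 × 0.05 = 4.15
Sum = 78.644
78.644 is ≥ 77 and < 80 → C+

C+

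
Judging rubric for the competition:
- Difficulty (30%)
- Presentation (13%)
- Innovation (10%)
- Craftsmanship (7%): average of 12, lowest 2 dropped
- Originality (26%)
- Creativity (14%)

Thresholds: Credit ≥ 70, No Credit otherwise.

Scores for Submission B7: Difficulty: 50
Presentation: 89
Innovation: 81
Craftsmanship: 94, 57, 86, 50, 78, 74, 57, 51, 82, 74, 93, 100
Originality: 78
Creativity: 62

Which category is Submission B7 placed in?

Craftsmanship: drop 50, 51 → average of remaining 10 = 795/10 = 79.5
Weighted total:
  Difficulty 50 × 0.3 = 15
  Presentation 89 × 0.13 = 11.57
  Innovation 81 × 0.1 = 8.1
  Craftsmanship 79.5 × 0.07 = 5.565
  Originality 78 × 0.26 = 20.28
  Creativity 62 × 0.14 = 8.68
Sum = 69.195
69.195 < 70 → No Credit

No Credit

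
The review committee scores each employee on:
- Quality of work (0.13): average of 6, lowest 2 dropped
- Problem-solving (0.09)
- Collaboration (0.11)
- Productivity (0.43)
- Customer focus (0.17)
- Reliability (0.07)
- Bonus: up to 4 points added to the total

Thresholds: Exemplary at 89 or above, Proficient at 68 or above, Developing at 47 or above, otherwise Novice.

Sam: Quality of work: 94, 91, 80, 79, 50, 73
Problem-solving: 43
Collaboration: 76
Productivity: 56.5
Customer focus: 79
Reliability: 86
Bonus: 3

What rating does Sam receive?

Quality of work: drop 50, 73 → average of remaining 4 = 344/4 = 86
Weighted total:
  Quality of work 86 × 0.13 = 11.18
  Problem-solving 43 × 0.09 = 3.87
  Collaboration 76 × 0.11 = 8.36
  Productivity 56.5 × 0.43 = 24.295
  Customer focus 79 × 0.17 = 13.43
  Reliability 86 × 0.07 = 6.02
Sum = 67.155
Bonus: 67.155 + 3 = 70.155
70.155 is ≥ 68 and < 89 → Proficient

Proficient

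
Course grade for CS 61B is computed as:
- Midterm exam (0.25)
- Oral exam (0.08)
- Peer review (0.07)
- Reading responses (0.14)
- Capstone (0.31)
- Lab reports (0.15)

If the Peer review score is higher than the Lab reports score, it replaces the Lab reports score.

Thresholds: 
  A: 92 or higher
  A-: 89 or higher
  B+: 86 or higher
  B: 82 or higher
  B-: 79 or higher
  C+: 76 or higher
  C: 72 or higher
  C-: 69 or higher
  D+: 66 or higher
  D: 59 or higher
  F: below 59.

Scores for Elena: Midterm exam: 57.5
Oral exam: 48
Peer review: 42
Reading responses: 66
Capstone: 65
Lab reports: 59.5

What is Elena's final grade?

D

Peer review (42) ≤ Lab reports (59.5), so Lab reports stays at 59.5.
Weighted total:
  Midterm exam 57.5 × 0.25 = 14.375
  Oral exam 48 × 0.08 = 3.84
  Peer review 42 × 0.07 = 2.94
  Reading responses 66 × 0.14 = 9.24
  Capstone 65 × 0.31 = 20.15
  Lab reports 59.5 × 0.15 = 8.925
Sum = 59.47
59.47 is ≥ 59 and < 66 → D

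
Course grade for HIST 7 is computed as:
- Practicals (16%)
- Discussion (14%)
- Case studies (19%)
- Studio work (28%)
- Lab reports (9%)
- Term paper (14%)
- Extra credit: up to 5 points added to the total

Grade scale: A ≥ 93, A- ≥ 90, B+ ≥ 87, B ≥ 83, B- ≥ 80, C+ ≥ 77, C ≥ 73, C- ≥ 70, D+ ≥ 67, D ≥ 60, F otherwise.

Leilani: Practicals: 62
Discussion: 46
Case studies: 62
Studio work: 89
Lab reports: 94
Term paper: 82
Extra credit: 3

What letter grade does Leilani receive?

C

Weighted total:
  Practicals 62 × 0.16 = 9.92
  Discussion 46 × 0.14 = 6.44
  Case studies 62 × 0.19 = 11.78
  Studio work 89 × 0.28 = 24.92
  Lab reports 94 × 0.09 = 8.46
  Term paper 82 × 0.14 = 11.48
Sum = 73
Extra credit: 73 + 3 = 76
76 is ≥ 73 and < 77 → C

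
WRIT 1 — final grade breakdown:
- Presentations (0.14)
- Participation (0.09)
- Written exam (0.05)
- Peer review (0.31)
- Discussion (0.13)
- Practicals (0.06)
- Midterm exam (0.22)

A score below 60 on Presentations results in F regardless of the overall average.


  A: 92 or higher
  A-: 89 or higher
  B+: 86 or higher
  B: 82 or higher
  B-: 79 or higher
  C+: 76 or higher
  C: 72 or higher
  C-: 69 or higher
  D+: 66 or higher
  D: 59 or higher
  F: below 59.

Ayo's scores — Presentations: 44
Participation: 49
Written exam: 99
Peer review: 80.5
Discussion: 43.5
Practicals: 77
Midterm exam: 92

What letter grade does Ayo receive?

F

Presentations score 44 < 60: minimum not met.
Weighted total:
  Presentations 44 × 0.14 = 6.16
  Participation 49 × 0.09 = 4.41
  Written exam 99 × 0.05 = 4.95
  Peer review 80.5 × 0.31 = 24.955
  Discussion 43.5 × 0.13 = 5.655
  Practicals 77 × 0.06 = 4.62
  Midterm exam 92 × 0.22 = 20.24
Sum = 70.99
Because the Presentations minimum was not met, the result is F.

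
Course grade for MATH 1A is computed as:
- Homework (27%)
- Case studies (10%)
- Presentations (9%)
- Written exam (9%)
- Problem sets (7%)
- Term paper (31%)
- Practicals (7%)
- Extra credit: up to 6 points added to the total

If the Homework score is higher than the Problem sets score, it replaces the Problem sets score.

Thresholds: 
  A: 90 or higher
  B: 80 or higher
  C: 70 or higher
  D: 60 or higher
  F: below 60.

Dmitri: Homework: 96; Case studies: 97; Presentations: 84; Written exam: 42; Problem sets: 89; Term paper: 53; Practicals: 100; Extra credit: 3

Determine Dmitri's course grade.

Homework (96) > Problem sets (89), so Problem sets counts as 96.
Weighted total:
  Homework 96 × 0.27 = 25.92
  Case studies 97 × 0.1 = 9.7
  Presentations 84 × 0.09 = 7.56
  Written exam 42 × 0.09 = 3.78
  Problem sets 96 × 0.07 = 6.72
  Term paper 53 × 0.31 = 16.43
  Practicals 100 × 0.07 = 7
Sum = 77.11
Extra credit: 77.11 + 3 = 80.11
80.11 is ≥ 80 and < 90 → B

B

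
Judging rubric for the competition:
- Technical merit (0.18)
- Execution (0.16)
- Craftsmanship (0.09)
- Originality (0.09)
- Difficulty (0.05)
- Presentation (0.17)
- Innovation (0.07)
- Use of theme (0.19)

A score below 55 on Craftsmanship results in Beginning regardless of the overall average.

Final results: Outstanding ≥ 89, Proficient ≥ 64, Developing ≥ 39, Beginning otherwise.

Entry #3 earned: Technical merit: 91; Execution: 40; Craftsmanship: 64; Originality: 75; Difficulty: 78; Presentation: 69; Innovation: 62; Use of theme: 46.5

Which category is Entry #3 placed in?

Craftsmanship score 64 ≥ 55: minimum met.
Weighted total:
  Technical merit 91 × 0.18 = 16.38
  Execution 40 × 0.16 = 6.4
  Craftsmanship 64 × 0.09 = 5.76
  Originality 75 × 0.09 = 6.75
  Difficulty 78 × 0.05 = 3.9
  Presentation 69 × 0.17 = 11.73
  Innovation 62 × 0.07 = 4.34
  Use of theme 46.5 × 0.19 = 8.835
Sum = 64.095
64.095 is ≥ 64 and < 89 → Proficient

Proficient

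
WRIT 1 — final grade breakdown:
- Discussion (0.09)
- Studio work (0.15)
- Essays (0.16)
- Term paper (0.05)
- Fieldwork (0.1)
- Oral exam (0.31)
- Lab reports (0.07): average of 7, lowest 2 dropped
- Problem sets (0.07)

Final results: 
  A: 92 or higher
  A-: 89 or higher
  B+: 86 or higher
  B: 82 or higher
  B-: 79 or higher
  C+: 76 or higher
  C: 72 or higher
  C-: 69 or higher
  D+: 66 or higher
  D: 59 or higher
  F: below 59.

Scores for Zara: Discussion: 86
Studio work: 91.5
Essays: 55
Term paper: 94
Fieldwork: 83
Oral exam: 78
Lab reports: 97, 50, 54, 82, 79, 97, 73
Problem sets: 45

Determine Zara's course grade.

Lab reports: drop 50, 54 → average of remaining 5 = 428/5 = 85.6
Weighted total:
  Discussion 86 × 0.09 = 7.74
  Studio work 91.5 × 0.15 = 13.725
  Essays 55 × 0.16 = 8.8
  Term paper 94 × 0.05 = 4.7
  Fieldwork 83 × 0.1 = 8.3
  Oral exam 78 × 0.31 = 24.18
  Lab reports 85.6 × 0.07 = 5.992
  Problem sets 45 × 0.07 = 3.15
Sum = 76.587
76.587 is ≥ 76 and < 79 → C+

C+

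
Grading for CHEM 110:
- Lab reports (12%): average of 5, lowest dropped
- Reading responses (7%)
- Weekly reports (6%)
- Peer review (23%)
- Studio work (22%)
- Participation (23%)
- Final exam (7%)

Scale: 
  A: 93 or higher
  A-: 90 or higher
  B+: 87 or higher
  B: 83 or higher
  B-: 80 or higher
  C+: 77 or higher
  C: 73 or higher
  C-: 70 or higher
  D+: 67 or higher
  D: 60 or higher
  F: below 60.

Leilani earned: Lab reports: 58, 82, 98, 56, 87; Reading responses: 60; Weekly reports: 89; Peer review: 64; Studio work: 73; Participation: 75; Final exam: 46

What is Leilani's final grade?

C-

Lab reports: drop 56 → average of remaining 4 = 325/4 = 81.25
Weighted total:
  Lab reports 81.25 × 0.12 = 9.75
  Reading responses 60 × 0.07 = 4.2
  Weekly reports 89 × 0.06 = 5.34
  Peer review 64 × 0.23 = 14.72
  Studio work 73 × 0.22 = 16.06
  Participation 75 × 0.23 = 17.25
  Final exam 46 × 0.07 = 3.22
Sum = 70.54
70.54 is ≥ 70 and < 73 → C-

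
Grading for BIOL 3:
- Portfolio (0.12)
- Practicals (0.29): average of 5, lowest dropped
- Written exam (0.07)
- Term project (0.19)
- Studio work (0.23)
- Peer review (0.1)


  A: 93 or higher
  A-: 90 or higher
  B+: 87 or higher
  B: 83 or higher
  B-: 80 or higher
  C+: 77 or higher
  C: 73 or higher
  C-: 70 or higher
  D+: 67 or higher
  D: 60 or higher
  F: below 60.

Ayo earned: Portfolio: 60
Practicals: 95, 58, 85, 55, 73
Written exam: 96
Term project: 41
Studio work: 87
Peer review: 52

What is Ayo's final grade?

Practicals: drop 55 → average of remaining 4 = 311/4 = 77.75
Weighted total:
  Portfolio 60 × 0.12 = 7.2
  Practicals 77.75 × 0.29 = 22.5475
  Written exam 96 × 0.07 = 6.72
  Term project 41 × 0.19 = 7.79
  Studio work 87 × 0.23 = 20.01
  Peer review 52 × 0.1 = 5.2
Sum = 69.4675
69.4675 is ≥ 67 and < 70 → D+

D+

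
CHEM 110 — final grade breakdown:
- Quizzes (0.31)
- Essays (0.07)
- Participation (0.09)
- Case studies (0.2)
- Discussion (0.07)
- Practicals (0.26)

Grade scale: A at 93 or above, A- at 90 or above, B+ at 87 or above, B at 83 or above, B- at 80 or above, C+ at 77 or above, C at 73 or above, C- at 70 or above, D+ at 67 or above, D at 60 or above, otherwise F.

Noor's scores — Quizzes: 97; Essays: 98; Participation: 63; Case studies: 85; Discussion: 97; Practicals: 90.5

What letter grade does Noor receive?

Weighted total:
  Quizzes 97 × 0.31 = 30.07
  Essays 98 × 0.07 = 6.86
  Participation 63 × 0.09 = 5.67
  Case studies 85 × 0.2 = 17
  Discussion 97 × 0.07 = 6.79
  Practicals 90.5 × 0.26 = 23.53
Sum = 89.92
89.92 is ≥ 87 and < 90 → B+

B+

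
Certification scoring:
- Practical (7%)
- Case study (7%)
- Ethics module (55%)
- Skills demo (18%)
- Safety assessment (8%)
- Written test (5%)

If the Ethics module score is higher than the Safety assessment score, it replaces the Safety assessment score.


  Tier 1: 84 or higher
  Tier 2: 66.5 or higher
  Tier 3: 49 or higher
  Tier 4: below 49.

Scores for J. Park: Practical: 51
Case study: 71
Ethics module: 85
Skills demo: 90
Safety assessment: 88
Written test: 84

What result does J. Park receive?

Ethics module (85) ≤ Safety assessment (88), so Safety assessment stays at 88.
Weighted total:
  Practical 51 × 0.07 = 3.57
  Case study 71 × 0.07 = 4.97
  Ethics module 85 × 0.55 = 46.75
  Skills demo 90 × 0.18 = 16.2
  Safety assessment 88 × 0.08 = 7.04
  Written test 84 × 0.05 = 4.2
Sum = 82.73
82.73 is ≥ 66.5 and < 84 → Tier 2

Tier 2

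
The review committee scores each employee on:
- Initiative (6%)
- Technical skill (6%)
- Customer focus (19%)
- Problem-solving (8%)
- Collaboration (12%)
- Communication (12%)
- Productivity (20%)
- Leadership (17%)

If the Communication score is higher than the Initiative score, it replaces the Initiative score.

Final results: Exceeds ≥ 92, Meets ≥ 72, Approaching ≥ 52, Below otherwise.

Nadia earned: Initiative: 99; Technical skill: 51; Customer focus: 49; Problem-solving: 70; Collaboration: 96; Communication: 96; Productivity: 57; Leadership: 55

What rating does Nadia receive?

Communication (96) ≤ Initiative (99), so Initiative stays at 99.
Weighted total:
  Initiative 99 × 0.06 = 5.94
  Technical skill 51 × 0.06 = 3.06
  Customer focus 49 × 0.19 = 9.31
  Problem-solving 70 × 0.08 = 5.6
  Collaboration 96 × 0.12 = 11.52
  Communication 96 × 0.12 = 11.52
  Productivity 57 × 0.2 = 11.4
  Leadership 55 × 0.17 = 9.35
Sum = 67.7
67.7 is ≥ 52 and < 72 → Approaching

Approaching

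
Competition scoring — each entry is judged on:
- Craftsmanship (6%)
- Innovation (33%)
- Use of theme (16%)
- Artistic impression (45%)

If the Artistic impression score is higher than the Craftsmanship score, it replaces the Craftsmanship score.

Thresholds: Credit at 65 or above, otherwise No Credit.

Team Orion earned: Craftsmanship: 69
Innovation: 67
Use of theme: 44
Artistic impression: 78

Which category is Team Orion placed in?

Credit

Artistic impression (78) > Craftsmanship (69), so Craftsmanship counts as 78.
Weighted total:
  Craftsmanship 78 × 0.06 = 4.68
  Innovation 67 × 0.33 = 22.11
  Use of theme 44 × 0.16 = 7.04
  Artistic impression 78 × 0.45 = 35.1
Sum = 68.93
68.93 ≥ 65 → Credit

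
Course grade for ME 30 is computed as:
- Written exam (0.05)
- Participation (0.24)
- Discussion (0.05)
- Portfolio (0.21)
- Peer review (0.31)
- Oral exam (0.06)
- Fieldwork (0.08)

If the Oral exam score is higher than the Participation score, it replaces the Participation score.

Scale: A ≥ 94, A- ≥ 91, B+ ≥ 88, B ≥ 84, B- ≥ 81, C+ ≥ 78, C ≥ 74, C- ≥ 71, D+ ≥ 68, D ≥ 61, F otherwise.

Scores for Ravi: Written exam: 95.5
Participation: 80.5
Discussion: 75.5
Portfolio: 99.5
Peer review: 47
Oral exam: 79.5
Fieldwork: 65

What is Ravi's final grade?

Oral exam (79.5) ≤ Participation (80.5), so Participation stays at 80.5.
Weighted total:
  Written exam 95.5 × 0.05 = 4.775
  Participation 80.5 × 0.24 = 19.32
  Discussion 75.5 × 0.05 = 3.775
  Portfolio 99.5 × 0.21 = 20.895
  Peer review 47 × 0.31 = 14.57
  Oral exam 79.5 × 0.06 = 4.77
  Fieldwork 65 × 0.08 = 5.2
Sum = 73.305
73.305 is ≥ 71 and < 74 → C-

C-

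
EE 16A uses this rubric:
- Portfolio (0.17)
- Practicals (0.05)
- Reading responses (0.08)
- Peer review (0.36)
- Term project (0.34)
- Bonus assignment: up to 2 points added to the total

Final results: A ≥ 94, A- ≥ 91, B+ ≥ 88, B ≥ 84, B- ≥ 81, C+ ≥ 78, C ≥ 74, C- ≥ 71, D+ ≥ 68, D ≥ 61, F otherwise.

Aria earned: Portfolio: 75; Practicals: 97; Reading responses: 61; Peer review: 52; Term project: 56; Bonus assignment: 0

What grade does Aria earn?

F

Weighted total:
  Portfolio 75 × 0.17 = 12.75
  Practicals 97 × 0.05 = 4.85
  Reading responses 61 × 0.08 = 4.88
  Peer review 52 × 0.36 = 18.72
  Term project 56 × 0.34 = 19.04
Sum = 60.24
Bonus assignment: 60.24 + 0 = 60.24
60.24 < 61 → F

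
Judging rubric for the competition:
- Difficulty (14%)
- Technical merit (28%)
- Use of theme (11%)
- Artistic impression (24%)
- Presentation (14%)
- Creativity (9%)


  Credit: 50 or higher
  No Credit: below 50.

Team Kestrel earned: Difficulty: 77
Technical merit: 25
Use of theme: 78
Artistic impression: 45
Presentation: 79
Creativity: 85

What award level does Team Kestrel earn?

Weighted total:
  Difficulty 77 × 0.14 = 10.78
  Technical merit 25 × 0.28 = 7
  Use of theme 78 × 0.11 = 8.58
  Artistic impression 45 × 0.24 = 10.8
  Presentation 79 × 0.14 = 11.06
  Creativity 85 × 0.09 = 7.65
Sum = 55.87
55.87 ≥ 50 → Credit

Credit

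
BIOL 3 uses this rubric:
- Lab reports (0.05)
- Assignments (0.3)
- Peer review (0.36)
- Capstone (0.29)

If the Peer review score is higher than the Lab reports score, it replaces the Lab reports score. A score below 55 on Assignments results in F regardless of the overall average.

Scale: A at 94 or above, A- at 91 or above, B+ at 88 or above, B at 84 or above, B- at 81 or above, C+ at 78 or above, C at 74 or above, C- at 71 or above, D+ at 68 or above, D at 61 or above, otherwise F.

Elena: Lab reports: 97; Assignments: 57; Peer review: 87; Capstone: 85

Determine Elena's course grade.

C

Peer review (87) ≤ Lab reports (97), so Lab reports stays at 97.
Assignments score 57 ≥ 55: minimum met.
Weighted total:
  Lab reports 97 × 0.05 = 4.85
  Assignments 57 × 0.3 = 17.1
  Peer review 87 × 0.36 = 31.32
  Capstone 85 × 0.29 = 24.65
Sum = 77.92
77.92 is ≥ 74 and < 78 → C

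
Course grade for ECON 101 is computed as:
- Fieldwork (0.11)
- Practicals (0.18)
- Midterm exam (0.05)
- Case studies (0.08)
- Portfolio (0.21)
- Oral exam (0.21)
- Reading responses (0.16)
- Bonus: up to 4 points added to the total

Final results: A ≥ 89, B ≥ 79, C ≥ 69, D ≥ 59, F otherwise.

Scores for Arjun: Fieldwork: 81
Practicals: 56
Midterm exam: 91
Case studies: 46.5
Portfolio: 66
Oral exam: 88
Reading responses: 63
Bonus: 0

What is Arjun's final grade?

C

Weighted total:
  Fieldwork 81 × 0.11 = 8.91
  Practicals 56 × 0.18 = 10.08
  Midterm exam 91 × 0.05 = 4.55
  Case studies 46.5 × 0.08 = 3.72
  Portfolio 66 × 0.21 = 13.86
  Oral exam 88 × 0.21 = 18.48
  Reading responses 63 × 0.16 = 10.08
Sum = 69.68
Bonus: 69.68 + 0 = 69.68
69.68 is ≥ 69 and < 79 → C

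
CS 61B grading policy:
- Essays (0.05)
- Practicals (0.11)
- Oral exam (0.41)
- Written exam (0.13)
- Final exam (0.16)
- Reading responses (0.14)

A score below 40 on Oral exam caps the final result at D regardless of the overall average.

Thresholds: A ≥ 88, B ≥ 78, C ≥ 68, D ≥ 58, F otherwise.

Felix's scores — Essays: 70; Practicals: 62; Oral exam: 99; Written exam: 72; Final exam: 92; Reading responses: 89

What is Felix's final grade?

Oral exam score 99 ≥ 40: minimum met.
Weighted total:
  Essays 70 × 0.05 = 3.5
  Practicals 62 × 0.11 = 6.82
  Oral exam 99 × 0.41 = 40.59
  Written exam 72 × 0.13 = 9.36
  Final exam 92 × 0.16 = 14.72
  Reading responses 89 × 0.14 = 12.46
Sum = 87.45
87.45 is ≥ 78 and < 88 → B

B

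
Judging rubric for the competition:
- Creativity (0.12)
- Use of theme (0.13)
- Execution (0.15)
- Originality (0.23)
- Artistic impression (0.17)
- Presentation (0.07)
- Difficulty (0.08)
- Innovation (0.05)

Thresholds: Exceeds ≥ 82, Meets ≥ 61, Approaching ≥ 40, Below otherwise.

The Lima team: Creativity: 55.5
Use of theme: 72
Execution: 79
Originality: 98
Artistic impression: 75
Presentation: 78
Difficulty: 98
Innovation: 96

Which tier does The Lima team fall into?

Meets

Weighted total:
  Creativity 55.5 × 0.12 = 6.66
  Use of theme 72 × 0.13 = 9.36
  Execution 79 × 0.15 = 11.85
  Originality 98 × 0.23 = 22.54
  Artistic impression 75 × 0.17 = 12.75
  Presentation 78 × 0.07 = 5.46
  Difficulty 98 × 0.08 = 7.84
  Innovation 96 × 0.05 = 4.8
Sum = 81.26
81.26 is ≥ 61 and < 82 → Meets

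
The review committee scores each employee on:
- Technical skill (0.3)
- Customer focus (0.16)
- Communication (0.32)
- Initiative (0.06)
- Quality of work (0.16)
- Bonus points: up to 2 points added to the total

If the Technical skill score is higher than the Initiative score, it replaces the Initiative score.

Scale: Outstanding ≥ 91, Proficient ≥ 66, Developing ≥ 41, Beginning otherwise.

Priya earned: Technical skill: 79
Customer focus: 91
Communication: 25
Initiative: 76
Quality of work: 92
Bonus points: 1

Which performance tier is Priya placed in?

Proficient

Technical skill (79) > Initiative (76), so Initiative counts as 79.
Weighted total:
  Technical skill 79 × 0.3 = 23.7
  Customer focus 91 × 0.16 = 14.56
  Communication 25 × 0.32 = 8
  Initiative 79 × 0.06 = 4.74
  Quality of work 92 × 0.16 = 14.72
Sum = 65.72
Bonus points: 65.72 + 1 = 66.72
66.72 is ≥ 66 and < 91 → Proficient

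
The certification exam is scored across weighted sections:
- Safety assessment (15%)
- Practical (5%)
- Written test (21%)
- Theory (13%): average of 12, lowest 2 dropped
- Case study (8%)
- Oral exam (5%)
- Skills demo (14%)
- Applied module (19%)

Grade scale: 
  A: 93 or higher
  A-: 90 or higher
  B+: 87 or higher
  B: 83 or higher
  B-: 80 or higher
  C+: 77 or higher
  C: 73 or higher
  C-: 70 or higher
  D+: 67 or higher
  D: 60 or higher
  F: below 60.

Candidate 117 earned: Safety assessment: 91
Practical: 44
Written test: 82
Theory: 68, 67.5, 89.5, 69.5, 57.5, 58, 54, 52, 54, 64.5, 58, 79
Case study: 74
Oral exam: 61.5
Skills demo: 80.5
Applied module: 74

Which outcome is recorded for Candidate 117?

Theory: drop 52, 54 → average of remaining 10 = 665.5/10 = 66.55
Weighted total:
  Safety assessment 91 × 0.15 = 13.65
  Practical 44 × 0.05 = 2.2
  Written test 82 × 0.21 = 17.22
  Theory 66.55 × 0.13 = 8.6515
  Case study 74 × 0.08 = 5.92
  Oral exam 61.5 × 0.05 = 3.075
  Skills demo 80.5 × 0.14 = 11.27
  Applied module 74 × 0.19 = 14.06
Sum = 76.0465
76.0465 is ≥ 73 and < 77 → C

C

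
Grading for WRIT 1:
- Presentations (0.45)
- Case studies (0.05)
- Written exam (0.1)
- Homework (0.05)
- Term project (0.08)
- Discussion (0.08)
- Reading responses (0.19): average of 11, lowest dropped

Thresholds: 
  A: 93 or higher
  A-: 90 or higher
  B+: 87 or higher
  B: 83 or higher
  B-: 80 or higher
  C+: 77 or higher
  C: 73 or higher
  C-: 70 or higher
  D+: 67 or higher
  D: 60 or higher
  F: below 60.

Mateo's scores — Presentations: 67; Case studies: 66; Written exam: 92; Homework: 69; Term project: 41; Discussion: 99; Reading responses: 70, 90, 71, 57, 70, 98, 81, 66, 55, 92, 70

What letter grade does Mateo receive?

Reading responses: drop 55 → average of remaining 10 = 765/10 = 76.5
Weighted total:
  Presentations 67 × 0.45 = 30.15
  Case studies 66 × 0.05 = 3.3
  Written exam 92 × 0.1 = 9.2
  Homework 69 × 0.05 = 3.45
  Term project 41 × 0.08 = 3.28
  Discussion 99 × 0.08 = 7.92
  Reading responses 76.5 × 0.19 = 14.535
Sum = 71.835
71.835 is ≥ 70 and < 73 → C-

C-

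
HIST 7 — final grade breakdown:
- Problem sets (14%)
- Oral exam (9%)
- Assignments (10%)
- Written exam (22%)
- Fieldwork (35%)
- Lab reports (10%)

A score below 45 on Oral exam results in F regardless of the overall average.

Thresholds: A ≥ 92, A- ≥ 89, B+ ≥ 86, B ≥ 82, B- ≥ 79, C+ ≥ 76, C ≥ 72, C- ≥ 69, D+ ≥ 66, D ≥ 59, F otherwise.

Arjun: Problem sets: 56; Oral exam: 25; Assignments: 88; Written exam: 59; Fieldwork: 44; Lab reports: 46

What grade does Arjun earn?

Oral exam score 25 < 45: minimum not met.
Weighted total:
  Problem sets 56 × 0.14 = 7.84
  Oral exam 25 × 0.09 = 2.25
  Assignments 88 × 0.1 = 8.8
  Written exam 59 × 0.22 = 12.98
  Fieldwork 44 × 0.35 = 15.4
  Lab reports 46 × 0.1 = 4.6
Sum = 51.87
Because the Oral exam minimum was not met, the result is F.

F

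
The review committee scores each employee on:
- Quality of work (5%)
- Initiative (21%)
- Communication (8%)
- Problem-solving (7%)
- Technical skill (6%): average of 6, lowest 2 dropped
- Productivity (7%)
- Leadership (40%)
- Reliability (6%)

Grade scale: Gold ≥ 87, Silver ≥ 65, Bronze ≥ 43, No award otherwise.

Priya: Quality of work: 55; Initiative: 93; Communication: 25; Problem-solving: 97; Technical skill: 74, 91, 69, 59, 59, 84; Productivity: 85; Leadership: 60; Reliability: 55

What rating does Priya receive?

Technical skill: drop 59, 59 → average of remaining 4 = 318/4 = 79.5
Weighted total:
  Quality of work 55 × 0.05 = 2.75
  Initiative 93 × 0.21 = 19.53
  Communication 25 × 0.08 = 2
  Problem-solving 97 × 0.07 = 6.79
  Technical skill 79.5 × 0.06 = 4.77
  Productivity 85 × 0.07 = 5.95
  Leadership 60 × 0.4 = 24
  Reliability 55 × 0.06 = 3.3
Sum = 69.09
69.09 is ≥ 65 and < 87 → Silver

Silver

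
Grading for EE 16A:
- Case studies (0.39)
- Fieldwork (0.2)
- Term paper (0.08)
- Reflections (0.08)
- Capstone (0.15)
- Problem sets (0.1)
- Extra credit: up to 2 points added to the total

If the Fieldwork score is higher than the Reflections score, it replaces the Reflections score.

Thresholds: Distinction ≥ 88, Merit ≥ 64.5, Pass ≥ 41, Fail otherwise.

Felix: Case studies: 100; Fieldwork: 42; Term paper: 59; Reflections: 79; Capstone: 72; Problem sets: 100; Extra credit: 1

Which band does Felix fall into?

Fieldwork (42) ≤ Reflections (79), so Reflections stays at 79.
Weighted total:
  Case studies 100 × 0.39 = 39
  Fieldwork 42 × 0.2 = 8.4
  Term paper 59 × 0.08 = 4.72
  Reflections 79 × 0.08 = 6.32
  Capstone 72 × 0.15 = 10.8
  Problem sets 100 × 0.1 = 10
Sum = 79.24
Extra credit: 79.24 + 1 = 80.24
80.24 is ≥ 64.5 and < 88 → Merit

Merit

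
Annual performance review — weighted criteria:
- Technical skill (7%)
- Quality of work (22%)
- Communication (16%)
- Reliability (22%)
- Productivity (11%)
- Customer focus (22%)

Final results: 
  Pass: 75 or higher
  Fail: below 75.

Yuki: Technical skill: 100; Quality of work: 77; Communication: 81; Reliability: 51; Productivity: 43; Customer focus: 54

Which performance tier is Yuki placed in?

Weighted total:
  Technical skill 100 × 0.07 = 7
  Quality of work 77 × 0.22 = 16.94
  Communication 81 × 0.16 = 12.96
  Reliability 51 × 0.22 = 11.22
  Productivity 43 × 0.11 = 4.73
  Customer focus 54 × 0.22 = 11.88
Sum = 64.73
64.73 < 75 → Fail

Fail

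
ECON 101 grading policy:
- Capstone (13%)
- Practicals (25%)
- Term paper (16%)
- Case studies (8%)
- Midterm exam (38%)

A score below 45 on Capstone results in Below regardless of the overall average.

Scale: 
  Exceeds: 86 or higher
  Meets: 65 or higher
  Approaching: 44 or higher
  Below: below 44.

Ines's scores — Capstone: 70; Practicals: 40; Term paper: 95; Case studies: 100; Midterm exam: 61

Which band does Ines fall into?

Meets

Capstone score 70 ≥ 45: minimum met.
Weighted total:
  Capstone 70 × 0.13 = 9.1
  Practicals 40 × 0.25 = 10
  Term paper 95 × 0.16 = 15.2
  Case studies 100 × 0.08 = 8
  Midterm exam 61 × 0.38 = 23.18
Sum = 65.48
65.48 is ≥ 65 and < 86 → Meets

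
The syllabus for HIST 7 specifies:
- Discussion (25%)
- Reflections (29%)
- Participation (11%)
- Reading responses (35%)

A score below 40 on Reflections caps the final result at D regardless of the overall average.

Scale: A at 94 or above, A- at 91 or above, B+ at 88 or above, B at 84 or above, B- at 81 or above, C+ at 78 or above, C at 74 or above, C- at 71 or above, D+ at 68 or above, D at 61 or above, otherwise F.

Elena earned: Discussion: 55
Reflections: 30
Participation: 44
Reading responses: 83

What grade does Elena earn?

Reflections score 30 < 40: minimum not met.
Weighted total:
  Discussion 55 × 0.25 = 13.75
  Reflections 30 × 0.29 = 8.7
  Participation 44 × 0.11 = 4.84
  Reading responses 83 × 0.35 = 29.05
Sum = 56.34
56.34 would be F; cap at D applies → F.

F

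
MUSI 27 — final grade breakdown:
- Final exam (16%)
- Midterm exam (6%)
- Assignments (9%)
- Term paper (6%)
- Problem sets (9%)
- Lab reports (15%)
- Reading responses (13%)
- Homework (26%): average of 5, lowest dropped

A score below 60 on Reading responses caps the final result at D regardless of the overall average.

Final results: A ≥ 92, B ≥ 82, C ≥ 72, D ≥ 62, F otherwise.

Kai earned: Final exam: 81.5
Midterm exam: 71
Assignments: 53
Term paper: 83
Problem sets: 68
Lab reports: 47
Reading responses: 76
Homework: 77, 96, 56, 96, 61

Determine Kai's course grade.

D

Homework: drop 56 → average of remaining 4 = 330/4 = 82.5
Reading responses score 76 ≥ 60: minimum met.
Weighted total:
  Final exam 81.5 × 0.16 = 13.04
  Midterm exam 71 × 0.06 = 4.26
  Assignments 53 × 0.09 = 4.77
  Term paper 83 × 0.06 = 4.98
  Problem sets 68 × 0.09 = 6.12
  Lab reports 47 × 0.15 = 7.05
  Reading responses 76 × 0.13 = 9.88
  Homework 82.5 × 0.26 = 21.45
Sum = 71.55
71.55 is ≥ 62 and < 72 → D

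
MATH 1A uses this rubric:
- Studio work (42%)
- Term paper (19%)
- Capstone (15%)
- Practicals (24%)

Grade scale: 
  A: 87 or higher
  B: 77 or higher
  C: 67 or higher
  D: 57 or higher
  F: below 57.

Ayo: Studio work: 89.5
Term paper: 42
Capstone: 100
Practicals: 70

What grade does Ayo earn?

B

Weighted total:
  Studio work 89.5 × 0.42 = 37.59
  Term paper 42 × 0.19 = 7.98
  Capstone 100 × 0.15 = 15
  Practicals 70 × 0.24 = 16.8
Sum = 77.37
77.37 is ≥ 77 and < 87 → B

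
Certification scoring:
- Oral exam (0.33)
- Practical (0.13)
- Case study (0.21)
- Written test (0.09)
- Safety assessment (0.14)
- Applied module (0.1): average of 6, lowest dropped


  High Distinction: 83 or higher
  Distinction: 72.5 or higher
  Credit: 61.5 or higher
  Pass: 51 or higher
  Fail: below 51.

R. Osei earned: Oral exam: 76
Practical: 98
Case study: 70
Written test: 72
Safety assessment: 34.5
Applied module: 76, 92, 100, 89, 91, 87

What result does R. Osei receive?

Applied module: drop 76 → average of remaining 5 = 459/5 = 91.8
Weighted total:
  Oral exam 76 × 0.33 = 25.08
  Practical 98 × 0.13 = 12.74
  Case study 70 × 0.21 = 14.7
  Written test 72 × 0.09 = 6.48
  Safety assessment 34.5 × 0.14 = 4.83
  Applied module 91.8 × 0.1 = 9.18
Sum = 73.01
73.01 is ≥ 72.5 and < 83 → Distinction

Distinction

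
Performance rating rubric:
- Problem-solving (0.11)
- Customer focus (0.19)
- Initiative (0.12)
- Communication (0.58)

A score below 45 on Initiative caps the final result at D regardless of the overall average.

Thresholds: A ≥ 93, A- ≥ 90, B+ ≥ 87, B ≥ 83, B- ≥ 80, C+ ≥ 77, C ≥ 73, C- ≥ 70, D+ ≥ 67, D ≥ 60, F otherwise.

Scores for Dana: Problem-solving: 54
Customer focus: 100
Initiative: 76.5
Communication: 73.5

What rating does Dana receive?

C

Initiative score 76.5 ≥ 45: minimum met.
Weighted total:
  Problem-solving 54 × 0.11 = 5.94
  Customer focus 100 × 0.19 = 19
  Initiative 76.5 × 0.12 = 9.18
  Communication 73.5 × 0.58 = 42.63
Sum = 76.75
76.75 is ≥ 73 and < 77 → C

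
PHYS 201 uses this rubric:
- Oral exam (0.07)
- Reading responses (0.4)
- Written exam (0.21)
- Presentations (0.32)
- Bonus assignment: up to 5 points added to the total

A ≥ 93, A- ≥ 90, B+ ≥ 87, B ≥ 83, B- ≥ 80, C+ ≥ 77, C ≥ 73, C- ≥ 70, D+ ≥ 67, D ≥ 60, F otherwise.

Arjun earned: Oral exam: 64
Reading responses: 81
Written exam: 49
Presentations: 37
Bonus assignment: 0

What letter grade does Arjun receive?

Weighted total:
  Oral exam 64 × 0.07 = 4.48
  Reading responses 81 × 0.4 = 32.4
  Written exam 49 × 0.21 = 10.29
  Presentations 37 × 0.32 = 11.84
Sum = 59.01
Bonus assignment: 59.01 + 0 = 59.01
59.01 < 60 → F

F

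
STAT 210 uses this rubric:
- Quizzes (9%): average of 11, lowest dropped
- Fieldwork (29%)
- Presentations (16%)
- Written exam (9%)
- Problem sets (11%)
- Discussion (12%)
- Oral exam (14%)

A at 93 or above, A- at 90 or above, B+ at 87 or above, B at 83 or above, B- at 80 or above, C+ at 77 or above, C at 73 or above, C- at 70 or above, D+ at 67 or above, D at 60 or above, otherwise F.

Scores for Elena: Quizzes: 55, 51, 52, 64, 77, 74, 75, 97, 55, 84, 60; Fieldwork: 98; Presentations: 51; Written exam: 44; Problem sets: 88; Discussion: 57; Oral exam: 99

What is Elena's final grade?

C+

Quizzes: drop 51 → average of remaining 10 = 693/10 = 69.3
Weighted total:
  Quizzes 69.3 × 0.09 = 6.237
  Fieldwork 98 × 0.29 = 28.42
  Presentations 51 × 0.16 = 8.16
  Written exam 44 × 0.09 = 3.96
  Problem sets 88 × 0.11 = 9.68
  Discussion 57 × 0.12 = 6.84
  Oral exam 99 × 0.14 = 13.86
Sum = 77.157
77.157 is ≥ 77 and < 80 → C+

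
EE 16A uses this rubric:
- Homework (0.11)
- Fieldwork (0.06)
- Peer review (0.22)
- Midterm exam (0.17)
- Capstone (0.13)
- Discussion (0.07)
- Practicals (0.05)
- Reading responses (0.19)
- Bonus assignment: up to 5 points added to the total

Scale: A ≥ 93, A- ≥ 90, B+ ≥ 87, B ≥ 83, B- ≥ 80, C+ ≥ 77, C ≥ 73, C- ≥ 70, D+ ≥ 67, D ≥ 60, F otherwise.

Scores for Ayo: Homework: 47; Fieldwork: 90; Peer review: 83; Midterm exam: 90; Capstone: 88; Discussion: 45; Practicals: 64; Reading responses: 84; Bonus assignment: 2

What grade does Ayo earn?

Weighted total:
  Homework 47 × 0.11 = 5.17
  Fieldwork 90 × 0.06 = 5.4
  Peer review 83 × 0.22 = 18.26
  Midterm exam 90 × 0.17 = 15.3
  Capstone 88 × 0.13 = 11.44
  Discussion 45 × 0.07 = 3.15
  Practicals 64 × 0.05 = 3.2
  Reading responses 84 × 0.19 = 15.96
Sum = 77.88
Bonus assignment: 77.88 + 2 = 79.88
79.88 is ≥ 77 and < 80 → C+

C+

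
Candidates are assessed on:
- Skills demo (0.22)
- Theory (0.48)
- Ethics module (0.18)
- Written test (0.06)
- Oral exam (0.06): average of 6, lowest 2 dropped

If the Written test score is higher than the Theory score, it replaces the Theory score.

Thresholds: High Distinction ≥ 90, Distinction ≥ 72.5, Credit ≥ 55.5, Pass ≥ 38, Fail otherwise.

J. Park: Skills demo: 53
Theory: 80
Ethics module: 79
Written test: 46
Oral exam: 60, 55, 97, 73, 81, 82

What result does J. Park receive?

Credit

Oral exam: drop 55, 60 → average of remaining 4 = 333/4 = 83.25
Written test (46) ≤ Theory (80), so Theory stays at 80.
Weighted total:
  Skills demo 53 × 0.22 = 11.66
  Theory 80 × 0.48 = 38.4
  Ethics module 79 × 0.18 = 14.22
  Written test 46 × 0.06 = 2.76
  Oral exam 83.25 × 0.06 = 4.995
Sum = 72.035
72.035 is ≥ 55.5 and < 72.5 → Credit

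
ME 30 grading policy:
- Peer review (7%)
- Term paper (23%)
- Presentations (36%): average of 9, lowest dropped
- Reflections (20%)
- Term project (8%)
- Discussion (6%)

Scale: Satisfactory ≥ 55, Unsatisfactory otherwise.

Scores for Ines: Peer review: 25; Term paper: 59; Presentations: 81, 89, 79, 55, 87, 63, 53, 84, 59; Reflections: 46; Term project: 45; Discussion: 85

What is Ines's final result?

Presentations: drop 53 → average of remaining 8 = 597/8 = 74.625
Weighted total:
  Peer review 25 × 0.07 = 1.75
  Term paper 59 × 0.23 = 13.57
  Presentations 74.625 × 0.36 = 26.865
  Reflections 46 × 0.2 = 9.2
  Term project 45 × 0.08 = 3.6
  Discussion 85 × 0.06 = 5.1
Sum = 60.085
60.085 ≥ 55 → Satisfactory

Satisfactory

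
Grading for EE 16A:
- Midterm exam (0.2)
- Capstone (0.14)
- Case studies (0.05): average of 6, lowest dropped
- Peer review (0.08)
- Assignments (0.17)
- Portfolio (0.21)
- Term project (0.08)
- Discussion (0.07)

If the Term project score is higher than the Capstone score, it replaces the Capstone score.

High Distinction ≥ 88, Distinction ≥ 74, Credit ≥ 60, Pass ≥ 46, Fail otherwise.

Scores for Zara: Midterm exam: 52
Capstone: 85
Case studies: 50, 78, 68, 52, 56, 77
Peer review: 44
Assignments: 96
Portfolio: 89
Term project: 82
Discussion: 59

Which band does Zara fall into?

Case studies: drop 50 → average of remaining 5 = 331/5 = 66.2
Term project (82) ≤ Capstone (85), so Capstone stays at 85.
Weighted total:
  Midterm exam 52 × 0.2 = 10.4
  Capstone 85 × 0.14 = 11.9
  Case studies 66.2 × 0.05 = 3.31
  Peer review 44 × 0.08 = 3.52
  Assignments 96 × 0.17 = 16.32
  Portfolio 89 × 0.21 = 18.69
  Term project 82 × 0.08 = 6.56
  Discussion 59 × 0.07 = 4.13
Sum = 74.83
74.83 is ≥ 74 and < 88 → Distinction

Distinction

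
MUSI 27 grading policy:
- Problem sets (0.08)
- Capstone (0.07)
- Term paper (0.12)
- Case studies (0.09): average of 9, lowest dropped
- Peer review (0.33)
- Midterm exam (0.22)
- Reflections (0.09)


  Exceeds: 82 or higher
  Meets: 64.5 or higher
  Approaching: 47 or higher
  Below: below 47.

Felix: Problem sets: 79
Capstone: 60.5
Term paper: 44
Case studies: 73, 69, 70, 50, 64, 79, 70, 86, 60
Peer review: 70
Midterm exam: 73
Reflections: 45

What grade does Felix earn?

Meets

Case studies: drop 50 → average of remaining 8 = 571/8 = 71.375
Weighted total:
  Problem sets 79 × 0.08 = 6.32
  Capstone 60.5 × 0.07 = 4.235
  Term paper 44 × 0.12 = 5.28
  Case studies 71.375 × 0.09 = 6.42375
  Peer review 70 × 0.33 = 23.1
  Midterm exam 73 × 0.22 = 16.06
  Reflections 45 × 0.09 = 4.05
Sum = 65.46875
65.46875 is ≥ 64.5 and < 82 → Meets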